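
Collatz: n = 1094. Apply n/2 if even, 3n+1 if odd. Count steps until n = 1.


1094 → 547 → 1642 → 821 → 2464 → 1232 → 616 → 308 → 154 → 77 → 232 → 116 → 58 → 29 → 88 → 44 → 22 → 11 → 34 → 17 → 52 → 26 → 13 → 40 → 20 → 10 → 5 → 16 → 8 → 4 → 2 → 1
Total steps = 31

31 steps


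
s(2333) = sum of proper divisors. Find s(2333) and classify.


Proper divisors: 1
Sum = 1 = 1
1 < 2333 → deficient

s(2333) = 1 (deficient)


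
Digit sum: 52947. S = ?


5 + 2 + 9 + 4 + 7 = 27


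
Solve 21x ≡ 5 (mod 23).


GCD(21, 23) = 1, unique solution
a^(-1) mod 23 = 11
x = 11 * 5 mod 23 = 9

x ≡ 9 (mod 23)


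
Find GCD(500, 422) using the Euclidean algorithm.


500 = 1 * 422 + 78
422 = 5 * 78 + 32
78 = 2 * 32 + 14
32 = 2 * 14 + 4
14 = 3 * 4 + 2
4 = 2 * 2 + 0
GCD = 2


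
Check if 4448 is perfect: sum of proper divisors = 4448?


Proper divisors of 4448: 1, 2, 4, 8, 16, 32, 139, 278, 556, 1112, 2224
Sum = 1 + 2 + 4 + 8 + 16 + 32 + 139 + 278 + 556 + 1112 + 2224 = 4372

No, 4448 is not perfect (4372 ≠ 4448)


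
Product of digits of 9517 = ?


9 × 5 × 1 × 7 = 315


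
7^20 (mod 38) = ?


7^1 mod 38 = 7
7^2 mod 38 = 11
7^3 mod 38 = 1
7^4 mod 38 = 7
7^5 mod 38 = 11
7^6 mod 38 = 1
7^7 mod 38 = 7
7^8 mod 38 = 11
7^9 mod 38 = 1
7^10 mod 38 = 7
7^11 mod 38 = 11
7^12 mod 38 = 1
7^13 mod 38 = 7
7^14 mod 38 = 11
7^15 mod 38 = 1
7^16 mod 38 = 7
7^17 mod 38 = 11
7^18 mod 38 = 1
7^19 mod 38 = 7
7^20 mod 38 = 11


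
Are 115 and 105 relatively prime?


Euclidean algorithm:
115 = 1 * 105 + 10
105 = 10 * 10 + 5
10 = 2 * 5 + 0
GCD(115, 105) = 5

No, not coprime (GCD = 5)


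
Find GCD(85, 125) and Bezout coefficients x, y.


Tabular extended Euclidean (each row: r = 85*s + 125*t):
r=85, s=1, t=0
r=125, s=0, t=1
q=0: r=85, s=1, t=0   [85*(1) + 125*(0) = 85]
q=1: r=40, s=-1, t=1   [85*(-1) + 125*(1) = 40]
q=2: r=5, s=3, t=-2   [85*(3) + 125*(-2) = 5]
q=8: r=0, s=-25, t=17   [85*(-25) + 125*(17) = 0]
GCD = 5; from the row with r=5: x=3, y=-2
Check: 85*(3) + 125*(-2) = 255 - 250 = 5

GCD = 5, x = 3, y = -2


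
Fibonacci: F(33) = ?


Sequence: 1, 1, 2, 3, 5, 8, 13, 21, 34, 55, 89, 144, 233, 377, 610, 987, 1597, 2584, 4181, 6765, 10946, 17711, 28657, 46368, 75025, 121393, 196418, 317811, 514229, 832040, 1346269, 2178309, 3524578
F(33) = 3524578


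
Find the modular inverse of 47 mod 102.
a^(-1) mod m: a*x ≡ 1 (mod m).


Use the extended Euclidean algorithm on (102, 47); each row r = 102*s + 47*t:
r=102, s=1, t=0
r=47, s=0, t=1
q=2: r=8, s=1, t=-2   [102*(1) + 47*(-2) = 8]
q=5: r=7, s=-5, t=11   [102*(-5) + 47*(11) = 7]
q=1: r=1, s=6, t=-13   [102*(6) + 47*(-13) = 1]
q=7: r=0, s=-47, t=102   [102*(-47) + 47*(102) = 0]
GCD = 1 with t = -13, so 47*(-13) ≡ 1 (mod 102)
Inverse = -13 mod 102 = 89
Check: 47 * 89 = 4183 ≡ 1 (mod 102)

47^(-1) ≡ 89 (mod 102)


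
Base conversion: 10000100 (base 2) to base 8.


10000100 (base 2) = 132 (decimal)
132 (decimal) = 204 (base 8)


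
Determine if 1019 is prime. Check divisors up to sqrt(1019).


Check divisors up to sqrt(1019) = 31.9218
No divisors found.
1019 is prime.

Yes, 1019 is prime


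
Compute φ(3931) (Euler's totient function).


3931 = 3931
Prime factors: 3931
φ(3931) = 3931 × (1-1/3931)
= 3931 × 3930/3931 = 3930

φ(3931) = 3930


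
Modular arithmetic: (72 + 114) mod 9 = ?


72 + 114 = 186
186 mod 9 = 6


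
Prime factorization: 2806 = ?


2806 / 2 = 1403
1403 / 23 = 61
61 / 61 = 1
2806 = 2 × 23 × 61


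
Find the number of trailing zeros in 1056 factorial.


floor(1056/5) = 211
floor(1056/25) = 42
floor(1056/125) = 8
floor(1056/625) = 1
Total = 262

262 trailing zeros


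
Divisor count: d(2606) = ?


2606 = 2^1 × 1303^1
d(2606) = (1+1) × (1+1) = 4

4 divisors


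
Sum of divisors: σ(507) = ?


Divisors of 507: 1, 3, 13, 39, 169, 507
Sum = 1 + 3 + 13 + 39 + 169 + 507 = 732

σ(507) = 732


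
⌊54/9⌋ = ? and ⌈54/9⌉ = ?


54/9 = 6.0000
floor = 6
ceil = 6

floor = 6, ceil = 6


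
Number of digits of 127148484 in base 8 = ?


127148484 in base 8 = 745020704
Number of digits = 9

9 digits (base 8)


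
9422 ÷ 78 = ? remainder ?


9422 = 78 * 120 + 62
Check: 9360 + 62 = 9422

q = 120, r = 62


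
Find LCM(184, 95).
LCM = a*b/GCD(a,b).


GCD(184, 95) = 1
LCM = 184*95/1 = 17480/1 = 17480

LCM = 17480


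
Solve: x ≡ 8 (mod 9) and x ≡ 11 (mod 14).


M = 9*14 = 126
M1 = M/9 = 14, M2 = M/14 = 9
M1^(-1) mod 9 = 2, M2^(-1) mod 14 = 11
x = 8*14*2 + 11*9*11 = 1313
1313 mod 126 = 53
Check: 53 mod 9 = 8 ✓, 53 mod 14 = 11 ✓

x ≡ 53 (mod 126)


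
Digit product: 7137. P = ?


7 × 1 × 3 × 7 = 147


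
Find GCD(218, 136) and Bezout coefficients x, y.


Tabular extended Euclidean (each row: r = 218*s + 136*t):
r=218, s=1, t=0
r=136, s=0, t=1
q=1: r=82, s=1, t=-1   [218*(1) + 136*(-1) = 82]
q=1: r=54, s=-1, t=2   [218*(-1) + 136*(2) = 54]
q=1: r=28, s=2, t=-3   [218*(2) + 136*(-3) = 28]
q=1: r=26, s=-3, t=5   [218*(-3) + 136*(5) = 26]
q=1: r=2, s=5, t=-8   [218*(5) + 136*(-8) = 2]
q=13: r=0, s=-68, t=109   [218*(-68) + 136*(109) = 0]
GCD = 2; from the row with r=2: x=5, y=-8
Check: 218*(5) + 136*(-8) = 1090 - 1088 = 2

GCD = 2, x = 5, y = -8


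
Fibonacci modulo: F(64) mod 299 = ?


F(k) mod 299 for k=1..64:
1, 1, 2, 3, 5, 8, 13, 21, 34, 55, 89, 144, 233, 78, 12, 90, 102, 192, 294, 187, 182, 70, 252, 23, 275, 298, 274, 273, 248, 222, 171, 94, 265, 60, 26, 86, 112, 198, 11, 209, 220, 130, 51, 181, 232, 114, 47, 161, 208, 70, 278, 49, 28, 77, 105, 182, 287, 170, 158, 29, 187, 216, 104, 21
F(64) mod 299 = 21


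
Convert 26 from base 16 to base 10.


26 (base 16) = 38 (decimal)
38 (decimal) = 38 (base 10)


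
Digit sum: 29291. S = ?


2 + 9 + 2 + 9 + 1 = 23


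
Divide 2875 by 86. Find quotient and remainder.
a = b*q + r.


2875 = 86 * 33 + 37
Check: 2838 + 37 = 2875

q = 33, r = 37


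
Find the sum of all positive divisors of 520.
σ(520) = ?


Divisors of 520: 1, 2, 4, 5, 8, 10, 13, 20, 26, 40, 52, 65, 104, 130, 260, 520
Sum = 1 + 2 + 4 + 5 + 8 + 10 + 13 + 20 + 26 + 40 + 52 + 65 + 104 + 130 + 260 + 520 = 1260

σ(520) = 1260


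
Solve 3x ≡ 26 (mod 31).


GCD(3, 31) = 1, unique solution
a^(-1) mod 31 = 21
x = 21 * 26 mod 31 = 19

x ≡ 19 (mod 31)


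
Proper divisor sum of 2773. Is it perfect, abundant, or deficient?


Proper divisors: 1, 47, 59
Sum = 1 + 47 + 59 = 107
107 < 2773 → deficient

s(2773) = 107 (deficient)


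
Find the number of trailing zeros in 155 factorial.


floor(155/5) = 31
floor(155/25) = 6
floor(155/125) = 1
Total = 38

38 trailing zeros


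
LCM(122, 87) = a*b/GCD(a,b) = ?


GCD(122, 87) = 1
LCM = 122*87/1 = 10614/1 = 10614

LCM = 10614


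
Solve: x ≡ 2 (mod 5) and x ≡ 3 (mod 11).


M = 5*11 = 55
M1 = M/5 = 11, M2 = M/11 = 5
M1^(-1) mod 5 = 1, M2^(-1) mod 11 = 9
x = 2*11*1 + 3*5*9 = 157
157 mod 55 = 47
Check: 47 mod 5 = 2 ✓, 47 mod 11 = 3 ✓

x ≡ 47 (mod 55)


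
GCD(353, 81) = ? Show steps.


353 = 4 * 81 + 29
81 = 2 * 29 + 23
29 = 1 * 23 + 6
23 = 3 * 6 + 5
6 = 1 * 5 + 1
5 = 5 * 1 + 0
GCD = 1


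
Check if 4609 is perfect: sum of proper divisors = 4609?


Proper divisors of 4609: 1, 11, 419
Sum = 1 + 11 + 419 = 431

No, 4609 is not perfect (431 ≠ 4609)


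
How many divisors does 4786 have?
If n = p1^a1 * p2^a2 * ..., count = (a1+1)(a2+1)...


4786 = 2^1 × 2393^1
d(4786) = (1+1) × (1+1) = 4

4 divisors


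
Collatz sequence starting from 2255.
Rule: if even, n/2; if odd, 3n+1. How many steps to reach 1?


2255 → 6766 → 3383 → 10150 → 5075 → 15226 → 7613 → 22840 → 11420 → 5710 → 2855 → 8566 → 4283 → 12850 → 6425 → 19276 → 9638 → 4819 → 14458 → 7229 → 21688 → 10844 → 5422 → 2711 → 8134 → 4067 → 12202 → 6101 → 18304 → 9152 → 4576 → 2288 → 1144 → 572 → 286 → 143 → 430 → 215 → 646 → 323 → 970 → 485 → 1456 → 728 → 364 → 182 → 91 → 274 → 137 → 412 → 206 → 103 → 310 → 155 → 466 → 233 → 700 → 350 → 175 → 526 → 263 → 790 → 395 → 1186 → 593 → 1780 → 890 → 445 → 1336 → 668 → 334 → 167 → 502 → 251 → 754 → 377 → 1132 → 566 → 283 → 850 → 425 → 1276 → 638 → 319 → 958 → 479 → 1438 → 719 → 2158 → 1079 → 3238 → 1619 → 4858 → 2429 → 7288 → 3644 → 1822 → 911 → 2734 → 1367 → 4102 → 2051 → 6154 → 3077 → 9232 → 4616 → 2308 → 1154 → 577 → 1732 → 866 → 433 → 1300 → 650 → 325 → 976 → 488 → 244 → 122 → 61 → 184 → 92 → 46 → 23 → 70 → 35 → 106 → 53 → 160 → 80 → 40 → 20 → 10 → 5 → 16 → 8 → 4 → 2 → 1
Total steps = 138

138 steps


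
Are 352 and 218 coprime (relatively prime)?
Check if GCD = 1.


Euclidean algorithm:
352 = 1 * 218 + 134
218 = 1 * 134 + 84
134 = 1 * 84 + 50
84 = 1 * 50 + 34
50 = 1 * 34 + 16
34 = 2 * 16 + 2
16 = 8 * 2 + 0
GCD(352, 218) = 2

No, not coprime (GCD = 2)


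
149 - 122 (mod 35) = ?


149 - 122 = 27
27 mod 35 = 27


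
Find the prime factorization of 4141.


4141 / 41 = 101
101 / 101 = 1
4141 = 41 × 101


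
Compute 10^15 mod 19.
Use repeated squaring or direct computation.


10^1 mod 19 = 10
10^2 mod 19 = 5
10^3 mod 19 = 12
10^4 mod 19 = 6
10^5 mod 19 = 3
10^6 mod 19 = 11
10^7 mod 19 = 15
10^8 mod 19 = 17
10^9 mod 19 = 18
10^10 mod 19 = 9
10^11 mod 19 = 14
10^12 mod 19 = 7
10^13 mod 19 = 13
10^14 mod 19 = 16
10^15 mod 19 = 8


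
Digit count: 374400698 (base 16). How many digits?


374400698 in base 16 = 1650E6BA
Number of digits = 8

8 digits (base 16)


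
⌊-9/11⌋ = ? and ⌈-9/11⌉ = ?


-9/11 = -0.8182
floor = -1
ceil = 0

floor = -1, ceil = 0


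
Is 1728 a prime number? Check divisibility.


1728 / 2 = 864 (exact division)
1728 is NOT prime.

No, 1728 is not prime


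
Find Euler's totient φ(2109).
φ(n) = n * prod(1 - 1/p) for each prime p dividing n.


2109 = 3 × 19 × 37
Prime factors: 3, 19, 37
φ(2109) = 2109 × (1-1/3) × (1-1/19) × (1-1/37)
= 2109 × 2/3 × 18/19 × 36/37 = 1296

φ(2109) = 1296


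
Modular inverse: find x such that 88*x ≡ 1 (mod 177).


Use the extended Euclidean algorithm on (177, 88); each row r = 177*s + 88*t:
r=177, s=1, t=0
r=88, s=0, t=1
q=2: r=1, s=1, t=-2   [177*(1) + 88*(-2) = 1]
q=88: r=0, s=-88, t=177   [177*(-88) + 88*(177) = 0]
GCD = 1 with t = -2, so 88*(-2) ≡ 1 (mod 177)
Inverse = -2 mod 177 = 175
Check: 88 * 175 = 15400 ≡ 1 (mod 177)

88^(-1) ≡ 175 (mod 177)


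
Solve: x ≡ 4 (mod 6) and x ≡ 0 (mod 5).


M = 6*5 = 30
M1 = M/6 = 5, M2 = M/5 = 6
M1^(-1) mod 6 = 5, M2^(-1) mod 5 = 1
x = 4*5*5 + 0*6*1 = 100
100 mod 30 = 10
Check: 10 mod 6 = 4 ✓, 10 mod 5 = 0 ✓

x ≡ 10 (mod 30)


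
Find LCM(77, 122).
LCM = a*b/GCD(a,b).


GCD(77, 122) = 1
LCM = 77*122/1 = 9394/1 = 9394

LCM = 9394


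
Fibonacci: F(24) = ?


Sequence: 1, 1, 2, 3, 5, 8, 13, 21, 34, 55, 89, 144, 233, 377, 610, 987, 1597, 2584, 4181, 6765, 10946, 17711, 28657, 46368
F(24) = 46368


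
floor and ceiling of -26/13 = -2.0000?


-26/13 = -2.0000
floor = -2
ceil = -2

floor = -2, ceil = -2


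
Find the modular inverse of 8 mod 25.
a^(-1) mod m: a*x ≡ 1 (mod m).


Use the extended Euclidean algorithm on (25, 8); each row r = 25*s + 8*t:
r=25, s=1, t=0
r=8, s=0, t=1
q=3: r=1, s=1, t=-3   [25*(1) + 8*(-3) = 1]
q=8: r=0, s=-8, t=25   [25*(-8) + 8*(25) = 0]
GCD = 1 with t = -3, so 8*(-3) ≡ 1 (mod 25)
Inverse = -3 mod 25 = 22
Check: 8 * 22 = 176 ≡ 1 (mod 25)

8^(-1) ≡ 22 (mod 25)


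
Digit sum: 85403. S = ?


8 + 5 + 4 + 0 + 3 = 20


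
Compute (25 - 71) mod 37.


25 - 71 = -46
-46 mod 37 = 28


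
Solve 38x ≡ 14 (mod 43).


GCD(38, 43) = 1, unique solution
a^(-1) mod 43 = 17
x = 17 * 14 mod 43 = 23

x ≡ 23 (mod 43)


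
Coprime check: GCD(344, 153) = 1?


Euclidean algorithm:
344 = 2 * 153 + 38
153 = 4 * 38 + 1
38 = 38 * 1 + 0
GCD(344, 153) = 1

Yes, coprime (GCD = 1)


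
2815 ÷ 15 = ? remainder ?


2815 = 15 * 187 + 10
Check: 2805 + 10 = 2815

q = 187, r = 10


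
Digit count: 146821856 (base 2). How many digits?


146821856 in base 2 = 1000110000000101001011100000
Number of digits = 28

28 digits (base 2)


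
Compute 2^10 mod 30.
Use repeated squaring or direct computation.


2^1 mod 30 = 2
2^2 mod 30 = 4
2^3 mod 30 = 8
2^4 mod 30 = 16
2^5 mod 30 = 2
2^6 mod 30 = 4
2^7 mod 30 = 8
2^8 mod 30 = 16
2^9 mod 30 = 2
2^10 mod 30 = 4


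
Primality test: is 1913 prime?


Check divisors up to sqrt(1913) = 43.7379
No divisors found.
1913 is prime.

Yes, 1913 is prime


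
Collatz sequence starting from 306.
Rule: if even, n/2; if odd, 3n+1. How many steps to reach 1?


306 → 153 → 460 → 230 → 115 → 346 → 173 → 520 → 260 → 130 → 65 → 196 → 98 → 49 → 148 → 74 → 37 → 112 → 56 → 28 → 14 → 7 → 22 → 11 → 34 → 17 → 52 → 26 → 13 → 40 → 20 → 10 → 5 → 16 → 8 → 4 → 2 → 1
Total steps = 37

37 steps


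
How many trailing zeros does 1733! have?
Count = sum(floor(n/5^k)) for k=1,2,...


floor(1733/5) = 346
floor(1733/25) = 69
floor(1733/125) = 13
floor(1733/625) = 2
Total = 430

430 trailing zeros


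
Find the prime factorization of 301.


301 / 7 = 43
43 / 43 = 1
301 = 7 × 43


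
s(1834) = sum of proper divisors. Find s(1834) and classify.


Proper divisors: 1, 2, 7, 14, 131, 262, 917
Sum = 1 + 2 + 7 + 14 + 131 + 262 + 917 = 1334
1334 < 1834 → deficient

s(1834) = 1334 (deficient)


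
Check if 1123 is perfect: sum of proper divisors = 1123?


Proper divisors of 1123: 1
Sum = 1 = 1

No, 1123 is not perfect (1 ≠ 1123)


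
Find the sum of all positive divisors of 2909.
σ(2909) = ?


Divisors of 2909: 1, 2909
Sum = 1 + 2909 = 2910

σ(2909) = 2910


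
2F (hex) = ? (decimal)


2F (base 16) = 47 (decimal)
47 (decimal) = 47 (base 10)


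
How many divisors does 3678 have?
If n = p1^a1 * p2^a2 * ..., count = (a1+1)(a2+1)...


3678 = 2^1 × 3^1 × 613^1
d(3678) = (1+1) × (1+1) × (1+1) = 8

8 divisors


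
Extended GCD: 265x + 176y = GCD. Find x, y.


Tabular extended Euclidean (each row: r = 265*s + 176*t):
r=265, s=1, t=0
r=176, s=0, t=1
q=1: r=89, s=1, t=-1   [265*(1) + 176*(-1) = 89]
q=1: r=87, s=-1, t=2   [265*(-1) + 176*(2) = 87]
q=1: r=2, s=2, t=-3   [265*(2) + 176*(-3) = 2]
q=43: r=1, s=-87, t=131   [265*(-87) + 176*(131) = 1]
q=2: r=0, s=176, t=-265   [265*(176) + 176*(-265) = 0]
GCD = 1; from the row with r=1: x=-87, y=131
Check: 265*(-87) + 176*(131) = -23055 + 23056 = 1

GCD = 1, x = -87, y = 131


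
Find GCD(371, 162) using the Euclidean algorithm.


371 = 2 * 162 + 47
162 = 3 * 47 + 21
47 = 2 * 21 + 5
21 = 4 * 5 + 1
5 = 5 * 1 + 0
GCD = 1


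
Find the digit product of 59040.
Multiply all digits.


5 × 9 × 0 × 4 × 0 = 0


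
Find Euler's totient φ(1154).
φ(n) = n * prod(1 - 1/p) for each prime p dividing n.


1154 = 2 × 577
Prime factors: 2, 577
φ(1154) = 1154 × (1-1/2) × (1-1/577)
= 1154 × 1/2 × 576/577 = 576

φ(1154) = 576


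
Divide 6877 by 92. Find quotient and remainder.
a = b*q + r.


6877 = 92 * 74 + 69
Check: 6808 + 69 = 6877

q = 74, r = 69


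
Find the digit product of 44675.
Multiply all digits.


4 × 4 × 6 × 7 × 5 = 3360


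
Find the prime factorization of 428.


428 / 2 = 214
214 / 2 = 107
107 / 107 = 1
428 = 2^2 × 107


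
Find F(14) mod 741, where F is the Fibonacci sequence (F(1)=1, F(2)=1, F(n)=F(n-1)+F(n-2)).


F(k) mod 741 for k=1..14:
1, 1, 2, 3, 5, 8, 13, 21, 34, 55, 89, 144, 233, 377
F(14) mod 741 = 377


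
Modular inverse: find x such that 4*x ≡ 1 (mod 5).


Use the extended Euclidean algorithm on (5, 4); each row r = 5*s + 4*t:
r=5, s=1, t=0
r=4, s=0, t=1
q=1: r=1, s=1, t=-1   [5*(1) + 4*(-1) = 1]
q=4: r=0, s=-4, t=5   [5*(-4) + 4*(5) = 0]
GCD = 1 with t = -1, so 4*(-1) ≡ 1 (mod 5)
Inverse = -1 mod 5 = 4
Check: 4 * 4 = 16 ≡ 1 (mod 5)

4^(-1) ≡ 4 (mod 5)


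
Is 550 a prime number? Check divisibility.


550 / 2 = 275 (exact division)
550 is NOT prime.

No, 550 is not prime


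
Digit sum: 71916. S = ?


7 + 1 + 9 + 1 + 6 = 24


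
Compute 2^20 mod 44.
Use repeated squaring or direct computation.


2^1 mod 44 = 2
2^2 mod 44 = 4
2^3 mod 44 = 8
2^4 mod 44 = 16
2^5 mod 44 = 32
2^6 mod 44 = 20
2^7 mod 44 = 40
2^8 mod 44 = 36
2^9 mod 44 = 28
2^10 mod 44 = 12
2^11 mod 44 = 24
2^12 mod 44 = 4
2^13 mod 44 = 8
2^14 mod 44 = 16
2^15 mod 44 = 32
2^16 mod 44 = 20
2^17 mod 44 = 40
2^18 mod 44 = 36
2^19 mod 44 = 28
2^20 mod 44 = 12


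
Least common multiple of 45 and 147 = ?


GCD(45, 147) = 3
LCM = 45*147/3 = 6615/3 = 2205

LCM = 2205


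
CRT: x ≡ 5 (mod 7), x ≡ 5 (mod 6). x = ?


M = 7*6 = 42
M1 = M/7 = 6, M2 = M/6 = 7
M1^(-1) mod 7 = 6, M2^(-1) mod 6 = 1
x = 5*6*6 + 5*7*1 = 215
215 mod 42 = 5
Check: 5 mod 7 = 5 ✓, 5 mod 6 = 5 ✓

x ≡ 5 (mod 42)


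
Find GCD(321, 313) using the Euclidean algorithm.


321 = 1 * 313 + 8
313 = 39 * 8 + 1
8 = 8 * 1 + 0
GCD = 1


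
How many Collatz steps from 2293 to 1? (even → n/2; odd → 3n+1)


2293 → 6880 → 3440 → 1720 → 860 → 430 → 215 → 646 → 323 → 970 → 485 → 1456 → 728 → 364 → 182 → 91 → 274 → 137 → 412 → 206 → 103 → 310 → 155 → 466 → 233 → 700 → 350 → 175 → 526 → 263 → 790 → 395 → 1186 → 593 → 1780 → 890 → 445 → 1336 → 668 → 334 → 167 → 502 → 251 → 754 → 377 → 1132 → 566 → 283 → 850 → 425 → 1276 → 638 → 319 → 958 → 479 → 1438 → 719 → 2158 → 1079 → 3238 → 1619 → 4858 → 2429 → 7288 → 3644 → 1822 → 911 → 2734 → 1367 → 4102 → 2051 → 6154 → 3077 → 9232 → 4616 → 2308 → 1154 → 577 → 1732 → 866 → 433 → 1300 → 650 → 325 → 976 → 488 → 244 → 122 → 61 → 184 → 92 → 46 → 23 → 70 → 35 → 106 → 53 → 160 → 80 → 40 → 20 → 10 → 5 → 16 → 8 → 4 → 2 → 1
Total steps = 107

107 steps


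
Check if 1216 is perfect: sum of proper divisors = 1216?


Proper divisors of 1216: 1, 2, 4, 8, 16, 19, 32, 38, 64, 76, 152, 304, 608
Sum = 1 + 2 + 4 + 8 + 16 + 19 + 32 + 38 + 64 + 76 + 152 + 304 + 608 = 1324

No, 1216 is not perfect (1324 ≠ 1216)


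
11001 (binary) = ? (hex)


11001 (base 2) = 25 (decimal)
25 (decimal) = 19 (base 16)


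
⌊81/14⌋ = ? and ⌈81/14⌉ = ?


81/14 = 5.7857
floor = 5
ceil = 6

floor = 5, ceil = 6


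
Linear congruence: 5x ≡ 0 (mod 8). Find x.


GCD(5, 8) = 1, unique solution
a^(-1) mod 8 = 5
x = 5 * 0 mod 8 = 0

x ≡ 0 (mod 8)


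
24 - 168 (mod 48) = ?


24 - 168 = -144
-144 mod 48 = 0


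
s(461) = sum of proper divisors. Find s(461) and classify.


Proper divisors: 1
Sum = 1 = 1
1 < 461 → deficient

s(461) = 1 (deficient)


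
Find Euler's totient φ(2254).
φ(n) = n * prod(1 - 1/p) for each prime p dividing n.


2254 = 2 × 7^2 × 23
Prime factors: 2, 7, 23
φ(2254) = 2254 × (1-1/2) × (1-1/7) × (1-1/23)
= 2254 × 1/2 × 6/7 × 22/23 = 924

φ(2254) = 924


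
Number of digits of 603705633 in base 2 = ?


603705633 in base 2 = 100011111110111101000100100001
Number of digits = 30

30 digits (base 2)


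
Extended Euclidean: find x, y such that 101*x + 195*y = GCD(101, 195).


Tabular extended Euclidean (each row: r = 101*s + 195*t):
r=101, s=1, t=0
r=195, s=0, t=1
q=0: r=101, s=1, t=0   [101*(1) + 195*(0) = 101]
q=1: r=94, s=-1, t=1   [101*(-1) + 195*(1) = 94]
q=1: r=7, s=2, t=-1   [101*(2) + 195*(-1) = 7]
q=13: r=3, s=-27, t=14   [101*(-27) + 195*(14) = 3]
q=2: r=1, s=56, t=-29   [101*(56) + 195*(-29) = 1]
q=3: r=0, s=-195, t=101   [101*(-195) + 195*(101) = 0]
GCD = 1; from the row with r=1: x=56, y=-29
Check: 101*(56) + 195*(-29) = 5656 - 5655 = 1

GCD = 1, x = 56, y = -29


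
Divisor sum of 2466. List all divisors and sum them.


Divisors of 2466: 1, 2, 3, 6, 9, 18, 137, 274, 411, 822, 1233, 2466
Sum = 1 + 2 + 3 + 6 + 9 + 18 + 137 + 274 + 411 + 822 + 1233 + 2466 = 5382

σ(2466) = 5382


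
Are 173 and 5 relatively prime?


Euclidean algorithm:
173 = 34 * 5 + 3
5 = 1 * 3 + 2
3 = 1 * 2 + 1
2 = 2 * 1 + 0
GCD(173, 5) = 1

Yes, coprime (GCD = 1)


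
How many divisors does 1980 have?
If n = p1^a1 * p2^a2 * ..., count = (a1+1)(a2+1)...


1980 = 2^2 × 3^2 × 5^1 × 11^1
d(1980) = (2+1) × (2+1) × (1+1) × (1+1) = 36

36 divisors


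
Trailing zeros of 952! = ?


floor(952/5) = 190
floor(952/25) = 38
floor(952/125) = 7
floor(952/625) = 1
Total = 236

236 trailing zeros


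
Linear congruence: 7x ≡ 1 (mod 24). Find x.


GCD(7, 24) = 1, unique solution
a^(-1) mod 24 = 7
x = 7 * 1 mod 24 = 7

x ≡ 7 (mod 24)


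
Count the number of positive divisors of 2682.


2682 = 2^1 × 3^2 × 149^1
d(2682) = (1+1) × (2+1) × (1+1) = 12

12 divisors


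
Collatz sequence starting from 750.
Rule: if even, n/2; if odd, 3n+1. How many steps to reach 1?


750 → 375 → 1126 → 563 → 1690 → 845 → 2536 → 1268 → 634 → 317 → 952 → 476 → 238 → 119 → 358 → 179 → 538 → 269 → 808 → 404 → 202 → 101 → 304 → 152 → 76 → 38 → 19 → 58 → 29 → 88 → 44 → 22 → 11 → 34 → 17 → 52 → 26 → 13 → 40 → 20 → 10 → 5 → 16 → 8 → 4 → 2 → 1
Total steps = 46

46 steps


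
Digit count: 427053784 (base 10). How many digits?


427053784 has 9 digits in base 10
floor(log10(427053784)) + 1 = floor(8.6305) + 1 = 9

9 digits (base 10)


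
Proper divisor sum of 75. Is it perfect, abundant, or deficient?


Proper divisors: 1, 3, 5, 15, 25
Sum = 1 + 3 + 5 + 15 + 25 = 49
49 < 75 → deficient

s(75) = 49 (deficient)


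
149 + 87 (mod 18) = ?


149 + 87 = 236
236 mod 18 = 2


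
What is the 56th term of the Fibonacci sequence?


Sequence: 1, 1, 2, 3, 5, 8, 13, 21, 34, 55, 89, 144, 233, 377, 610, 987, 1597, 2584, 4181, 6765, 10946, 17711, 28657, 46368, 75025, 121393, 196418, 317811, 514229, 832040, 1346269, 2178309, 3524578, 5702887, 9227465, 14930352, 24157817, 39088169, 63245986, 102334155, 165580141, 267914296, 433494437, 701408733, 1134903170, 1836311903, 2971215073, 4807526976, 7778742049, 12586269025, 20365011074, 32951280099, 53316291173, 86267571272, 139583862445, 225851433717
F(56) = 225851433717


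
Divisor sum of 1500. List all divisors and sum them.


Divisors of 1500: 1, 2, 3, 4, 5, 6, 10, 12, 15, 20, 25, 30, 50, 60, 75, 100, 125, 150, 250, 300, 375, 500, 750, 1500
Sum = 1 + 2 + 3 + 4 + 5 + 6 + 10 + 12 + 15 + 20 + 25 + 30 + 50 + 60 + 75 + 100 + 125 + 150 + 250 + 300 + 375 + 500 + 750 + 1500 = 4368

σ(1500) = 4368


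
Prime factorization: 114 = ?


114 / 2 = 57
57 / 3 = 19
19 / 19 = 1
114 = 2 × 3 × 19


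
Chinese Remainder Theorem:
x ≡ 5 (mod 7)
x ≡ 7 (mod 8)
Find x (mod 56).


M = 7*8 = 56
M1 = M/7 = 8, M2 = M/8 = 7
M1^(-1) mod 7 = 1, M2^(-1) mod 8 = 7
x = 5*8*1 + 7*7*7 = 383
383 mod 56 = 47
Check: 47 mod 7 = 5 ✓, 47 mod 8 = 7 ✓

x ≡ 47 (mod 56)


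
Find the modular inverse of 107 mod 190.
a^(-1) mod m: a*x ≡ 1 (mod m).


Use the extended Euclidean algorithm on (190, 107); each row r = 190*s + 107*t:
r=190, s=1, t=0
r=107, s=0, t=1
q=1: r=83, s=1, t=-1   [190*(1) + 107*(-1) = 83]
q=1: r=24, s=-1, t=2   [190*(-1) + 107*(2) = 24]
q=3: r=11, s=4, t=-7   [190*(4) + 107*(-7) = 11]
q=2: r=2, s=-9, t=16   [190*(-9) + 107*(16) = 2]
q=5: r=1, s=49, t=-87   [190*(49) + 107*(-87) = 1]
q=2: r=0, s=-107, t=190   [190*(-107) + 107*(190) = 0]
GCD = 1 with t = -87, so 107*(-87) ≡ 1 (mod 190)
Inverse = -87 mod 190 = 103
Check: 107 * 103 = 11021 ≡ 1 (mod 190)

107^(-1) ≡ 103 (mod 190)


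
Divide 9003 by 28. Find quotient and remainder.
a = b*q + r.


9003 = 28 * 321 + 15
Check: 8988 + 15 = 9003

q = 321, r = 15


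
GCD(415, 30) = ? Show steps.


415 = 13 * 30 + 25
30 = 1 * 25 + 5
25 = 5 * 5 + 0
GCD = 5


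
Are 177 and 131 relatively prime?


Euclidean algorithm:
177 = 1 * 131 + 46
131 = 2 * 46 + 39
46 = 1 * 39 + 7
39 = 5 * 7 + 4
7 = 1 * 4 + 3
4 = 1 * 3 + 1
3 = 3 * 1 + 0
GCD(177, 131) = 1

Yes, coprime (GCD = 1)


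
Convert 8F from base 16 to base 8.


8F (base 16) = 143 (decimal)
143 (decimal) = 217 (base 8)


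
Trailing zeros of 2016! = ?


floor(2016/5) = 403
floor(2016/25) = 80
floor(2016/125) = 16
floor(2016/625) = 3
Total = 502

502 trailing zeros


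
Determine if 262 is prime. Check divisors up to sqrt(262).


262 / 2 = 131 (exact division)
262 is NOT prime.

No, 262 is not prime


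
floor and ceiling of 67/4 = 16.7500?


67/4 = 16.7500
floor = 16
ceil = 17

floor = 16, ceil = 17


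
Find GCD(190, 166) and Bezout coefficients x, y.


Tabular extended Euclidean (each row: r = 190*s + 166*t):
r=190, s=1, t=0
r=166, s=0, t=1
q=1: r=24, s=1, t=-1   [190*(1) + 166*(-1) = 24]
q=6: r=22, s=-6, t=7   [190*(-6) + 166*(7) = 22]
q=1: r=2, s=7, t=-8   [190*(7) + 166*(-8) = 2]
q=11: r=0, s=-83, t=95   [190*(-83) + 166*(95) = 0]
GCD = 2; from the row with r=2: x=7, y=-8
Check: 190*(7) + 166*(-8) = 1330 - 1328 = 2

GCD = 2, x = 7, y = -8


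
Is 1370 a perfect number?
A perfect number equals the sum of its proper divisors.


Proper divisors of 1370: 1, 2, 5, 10, 137, 274, 685
Sum = 1 + 2 + 5 + 10 + 137 + 274 + 685 = 1114

No, 1370 is not perfect (1114 ≠ 1370)


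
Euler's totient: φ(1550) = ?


1550 = 2 × 5^2 × 31
Prime factors: 2, 5, 31
φ(1550) = 1550 × (1-1/2) × (1-1/5) × (1-1/31)
= 1550 × 1/2 × 4/5 × 30/31 = 600

φ(1550) = 600


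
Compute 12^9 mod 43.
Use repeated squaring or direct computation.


12^1 mod 43 = 12
12^2 mod 43 = 15
12^3 mod 43 = 8
12^4 mod 43 = 10
12^5 mod 43 = 34
12^6 mod 43 = 21
12^7 mod 43 = 37
12^8 mod 43 = 14
12^9 mod 43 = 39


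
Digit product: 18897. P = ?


1 × 8 × 8 × 9 × 7 = 4032


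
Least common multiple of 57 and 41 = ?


GCD(57, 41) = 1
LCM = 57*41/1 = 2337/1 = 2337

LCM = 2337


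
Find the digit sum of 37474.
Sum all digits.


3 + 7 + 4 + 7 + 4 = 25


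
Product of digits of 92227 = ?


9 × 2 × 2 × 2 × 7 = 504


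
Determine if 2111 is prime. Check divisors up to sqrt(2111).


Check divisors up to sqrt(2111) = 45.9456
No divisors found.
2111 is prime.

Yes, 2111 is prime


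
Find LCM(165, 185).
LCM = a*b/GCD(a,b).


GCD(165, 185) = 5
LCM = 165*185/5 = 30525/5 = 6105

LCM = 6105


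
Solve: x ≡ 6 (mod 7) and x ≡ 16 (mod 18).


M = 7*18 = 126
M1 = M/7 = 18, M2 = M/18 = 7
M1^(-1) mod 7 = 2, M2^(-1) mod 18 = 13
x = 6*18*2 + 16*7*13 = 1672
1672 mod 126 = 34
Check: 34 mod 7 = 6 ✓, 34 mod 18 = 16 ✓

x ≡ 34 (mod 126)


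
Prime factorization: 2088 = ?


2088 / 2 = 1044
1044 / 2 = 522
522 / 2 = 261
261 / 3 = 87
87 / 3 = 29
29 / 29 = 1
2088 = 2^3 × 3^2 × 29


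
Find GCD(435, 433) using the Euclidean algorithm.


435 = 1 * 433 + 2
433 = 216 * 2 + 1
2 = 2 * 1 + 0
GCD = 1


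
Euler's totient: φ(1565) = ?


1565 = 5 × 313
Prime factors: 5, 313
φ(1565) = 1565 × (1-1/5) × (1-1/313)
= 1565 × 4/5 × 312/313 = 1248

φ(1565) = 1248


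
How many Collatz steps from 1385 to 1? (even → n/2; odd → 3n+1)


1385 → 4156 → 2078 → 1039 → 3118 → 1559 → 4678 → 2339 → 7018 → 3509 → 10528 → 5264 → 2632 → 1316 → 658 → 329 → 988 → 494 → 247 → 742 → 371 → 1114 → 557 → 1672 → 836 → 418 → 209 → 628 → 314 → 157 → 472 → 236 → 118 → 59 → 178 → 89 → 268 → 134 → 67 → 202 → 101 → 304 → 152 → 76 → 38 → 19 → 58 → 29 → 88 → 44 → 22 → 11 → 34 → 17 → 52 → 26 → 13 → 40 → 20 → 10 → 5 → 16 → 8 → 4 → 2 → 1
Total steps = 65

65 steps


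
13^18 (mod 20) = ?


13^1 mod 20 = 13
13^2 mod 20 = 9
13^3 mod 20 = 17
13^4 mod 20 = 1
13^5 mod 20 = 13
13^6 mod 20 = 9
13^7 mod 20 = 17
13^8 mod 20 = 1
13^9 mod 20 = 13
13^10 mod 20 = 9
13^11 mod 20 = 17
13^12 mod 20 = 1
13^13 mod 20 = 13
13^14 mod 20 = 9
13^15 mod 20 = 17
13^16 mod 20 = 1
13^17 mod 20 = 13
13^18 mod 20 = 9


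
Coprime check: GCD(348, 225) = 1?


Euclidean algorithm:
348 = 1 * 225 + 123
225 = 1 * 123 + 102
123 = 1 * 102 + 21
102 = 4 * 21 + 18
21 = 1 * 18 + 3
18 = 6 * 3 + 0
GCD(348, 225) = 3

No, not coprime (GCD = 3)


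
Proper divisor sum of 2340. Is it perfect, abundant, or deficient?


Proper divisors: 1, 2, 3, 4, 5, 6, 9, 10, 12, 13, 15, 18, 20, 26, 30, 36, 39, 45, 52, 60, 65, 78, 90, 117, 130, 156, 180, 195, 234, 260, 390, 468, 585, 780, 1170
Sum = 1 + 2 + 3 + 4 + 5 + 6 + 9 + 10 + 12 + 13 + 15 + 18 + 20 + 26 + 30 + 36 + 39 + 45 + 52 + 60 + 65 + 78 + 90 + 117 + 130 + 156 + 180 + 195 + 234 + 260 + 390 + 468 + 585 + 780 + 1170 = 5304
5304 > 2340 → abundant

s(2340) = 5304 (abundant)


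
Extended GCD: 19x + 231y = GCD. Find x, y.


Tabular extended Euclidean (each row: r = 19*s + 231*t):
r=19, s=1, t=0
r=231, s=0, t=1
q=0: r=19, s=1, t=0   [19*(1) + 231*(0) = 19]
q=12: r=3, s=-12, t=1   [19*(-12) + 231*(1) = 3]
q=6: r=1, s=73, t=-6   [19*(73) + 231*(-6) = 1]
q=3: r=0, s=-231, t=19   [19*(-231) + 231*(19) = 0]
GCD = 1; from the row with r=1: x=73, y=-6
Check: 19*(73) + 231*(-6) = 1387 - 1386 = 1

GCD = 1, x = 73, y = -6


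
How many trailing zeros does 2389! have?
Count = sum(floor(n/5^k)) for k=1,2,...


floor(2389/5) = 477
floor(2389/25) = 95
floor(2389/125) = 19
floor(2389/625) = 3
Total = 594

594 trailing zeros


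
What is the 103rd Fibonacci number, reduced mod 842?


F(k) mod 842 for k=1..103:
1, 1, 2, 3, 5, 8, 13, 21, 34, 55, 89, 144, 233, 377, 610, 145, 755, 58, 813, 29, 0, 29, 29, 58, 87, 145, 232, 377, 609, 144, 753, 55, 808, 21, 829, 8, 837, 3, 840, 1, 841, 0, 841, 841, 840, 839, 837, 834, 829, 821, 808, 787, 753, 698, 609, 465, 232, 697, 87, 784, 29, 813, 0, 813, 813, 784, 755, 697, 610, 465, 233, 698, 89, 787, 34, 821, 13, 834, 5, 839, 2, 841, 1, 0, 1, 1, 2, 3, 5, 8, 13, 21, 34, 55, 89, 144, 233, 377, 610, 145, 755, 58, 813
F(103) mod 842 = 813


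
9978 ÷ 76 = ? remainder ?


9978 = 76 * 131 + 22
Check: 9956 + 22 = 9978

q = 131, r = 22


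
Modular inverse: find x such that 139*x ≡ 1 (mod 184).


Use the extended Euclidean algorithm on (184, 139); each row r = 184*s + 139*t:
r=184, s=1, t=0
r=139, s=0, t=1
q=1: r=45, s=1, t=-1   [184*(1) + 139*(-1) = 45]
q=3: r=4, s=-3, t=4   [184*(-3) + 139*(4) = 4]
q=11: r=1, s=34, t=-45   [184*(34) + 139*(-45) = 1]
q=4: r=0, s=-139, t=184   [184*(-139) + 139*(184) = 0]
GCD = 1 with t = -45, so 139*(-45) ≡ 1 (mod 184)
Inverse = -45 mod 184 = 139
Check: 139 * 139 = 19321 ≡ 1 (mod 184)

139^(-1) ≡ 139 (mod 184)


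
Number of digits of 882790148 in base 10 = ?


882790148 has 9 digits in base 10
floor(log10(882790148)) + 1 = floor(8.9459) + 1 = 9

9 digits (base 10)


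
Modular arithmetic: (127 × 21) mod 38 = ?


127 × 21 = 2667
2667 mod 38 = 7


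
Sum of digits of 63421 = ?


6 + 3 + 4 + 2 + 1 = 16


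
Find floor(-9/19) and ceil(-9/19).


-9/19 = -0.4737
floor = -1
ceil = 0

floor = -1, ceil = 0


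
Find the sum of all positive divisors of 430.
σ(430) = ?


Divisors of 430: 1, 2, 5, 10, 43, 86, 215, 430
Sum = 1 + 2 + 5 + 10 + 43 + 86 + 215 + 430 = 792

σ(430) = 792


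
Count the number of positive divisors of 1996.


1996 = 2^2 × 499^1
d(1996) = (2+1) × (1+1) = 6

6 divisors


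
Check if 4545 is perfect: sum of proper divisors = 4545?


Proper divisors of 4545: 1, 3, 5, 9, 15, 45, 101, 303, 505, 909, 1515
Sum = 1 + 3 + 5 + 9 + 15 + 45 + 101 + 303 + 505 + 909 + 1515 = 3411

No, 4545 is not perfect (3411 ≠ 4545)


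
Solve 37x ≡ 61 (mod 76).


GCD(37, 76) = 1, unique solution
a^(-1) mod 76 = 37
x = 37 * 61 mod 76 = 53

x ≡ 53 (mod 76)


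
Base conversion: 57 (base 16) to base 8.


57 (base 16) = 87 (decimal)
87 (decimal) = 127 (base 8)


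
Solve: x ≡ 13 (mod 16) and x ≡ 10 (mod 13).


M = 16*13 = 208
M1 = M/16 = 13, M2 = M/13 = 16
M1^(-1) mod 16 = 5, M2^(-1) mod 13 = 9
x = 13*13*5 + 10*16*9 = 2285
2285 mod 208 = 205
Check: 205 mod 16 = 13 ✓, 205 mod 13 = 10 ✓

x ≡ 205 (mod 208)


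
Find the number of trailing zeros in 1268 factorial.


floor(1268/5) = 253
floor(1268/25) = 50
floor(1268/125) = 10
floor(1268/625) = 2
Total = 315

315 trailing zeros


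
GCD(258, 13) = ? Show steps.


258 = 19 * 13 + 11
13 = 1 * 11 + 2
11 = 5 * 2 + 1
2 = 2 * 1 + 0
GCD = 1


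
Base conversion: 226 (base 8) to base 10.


226 (base 8) = 150 (decimal)
150 (decimal) = 150 (base 10)


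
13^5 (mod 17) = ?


13^1 mod 17 = 13
13^2 mod 17 = 16
13^3 mod 17 = 4
13^4 mod 17 = 1
13^5 mod 17 = 13


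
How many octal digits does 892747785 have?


892747785 in base 8 = 6515440011
Number of digits = 10

10 digits (base 8)


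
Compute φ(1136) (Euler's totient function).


1136 = 2^4 × 71
Prime factors: 2, 71
φ(1136) = 1136 × (1-1/2) × (1-1/71)
= 1136 × 1/2 × 70/71 = 560

φ(1136) = 560


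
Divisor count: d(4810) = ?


4810 = 2^1 × 5^1 × 13^1 × 37^1
d(4810) = (1+1) × (1+1) × (1+1) × (1+1) = 16

16 divisors


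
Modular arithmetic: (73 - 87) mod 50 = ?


73 - 87 = -14
-14 mod 50 = 36


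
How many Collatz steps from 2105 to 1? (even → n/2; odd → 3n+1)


2105 → 6316 → 3158 → 1579 → 4738 → 2369 → 7108 → 3554 → 1777 → 5332 → 2666 → 1333 → 4000 → 2000 → 1000 → 500 → 250 → 125 → 376 → 188 → 94 → 47 → 142 → 71 → 214 → 107 → 322 → 161 → 484 → 242 → 121 → 364 → 182 → 91 → 274 → 137 → 412 → 206 → 103 → 310 → 155 → 466 → 233 → 700 → 350 → 175 → 526 → 263 → 790 → 395 → 1186 → 593 → 1780 → 890 → 445 → 1336 → 668 → 334 → 167 → 502 → 251 → 754 → 377 → 1132 → 566 → 283 → 850 → 425 → 1276 → 638 → 319 → 958 → 479 → 1438 → 719 → 2158 → 1079 → 3238 → 1619 → 4858 → 2429 → 7288 → 3644 → 1822 → 911 → 2734 → 1367 → 4102 → 2051 → 6154 → 3077 → 9232 → 4616 → 2308 → 1154 → 577 → 1732 → 866 → 433 → 1300 → 650 → 325 → 976 → 488 → 244 → 122 → 61 → 184 → 92 → 46 → 23 → 70 → 35 → 106 → 53 → 160 → 80 → 40 → 20 → 10 → 5 → 16 → 8 → 4 → 2 → 1
Total steps = 125

125 steps


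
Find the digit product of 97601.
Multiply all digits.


9 × 7 × 6 × 0 × 1 = 0


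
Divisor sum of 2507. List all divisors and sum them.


Divisors of 2507: 1, 23, 109, 2507
Sum = 1 + 23 + 109 + 2507 = 2640

σ(2507) = 2640


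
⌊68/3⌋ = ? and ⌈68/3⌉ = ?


68/3 = 22.6667
floor = 22
ceil = 23

floor = 22, ceil = 23


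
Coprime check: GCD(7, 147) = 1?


Euclidean algorithm:
147 = 21 * 7 + 0
GCD(7, 147) = 7

No, not coprime (GCD = 7)


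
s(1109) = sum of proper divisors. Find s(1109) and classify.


Proper divisors: 1
Sum = 1 = 1
1 < 1109 → deficient

s(1109) = 1 (deficient)


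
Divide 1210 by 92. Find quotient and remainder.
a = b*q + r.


1210 = 92 * 13 + 14
Check: 1196 + 14 = 1210

q = 13, r = 14


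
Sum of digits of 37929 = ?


3 + 7 + 9 + 2 + 9 = 30


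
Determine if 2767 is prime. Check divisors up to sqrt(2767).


Check divisors up to sqrt(2767) = 52.6023
No divisors found.
2767 is prime.

Yes, 2767 is prime


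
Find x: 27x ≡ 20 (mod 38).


GCD(27, 38) = 1, unique solution
a^(-1) mod 38 = 31
x = 31 * 20 mod 38 = 12

x ≡ 12 (mod 38)


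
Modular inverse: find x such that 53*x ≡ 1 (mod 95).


Use the extended Euclidean algorithm on (95, 53); each row r = 95*s + 53*t:
r=95, s=1, t=0
r=53, s=0, t=1
q=1: r=42, s=1, t=-1   [95*(1) + 53*(-1) = 42]
q=1: r=11, s=-1, t=2   [95*(-1) + 53*(2) = 11]
q=3: r=9, s=4, t=-7   [95*(4) + 53*(-7) = 9]
q=1: r=2, s=-5, t=9   [95*(-5) + 53*(9) = 2]
q=4: r=1, s=24, t=-43   [95*(24) + 53*(-43) = 1]
q=2: r=0, s=-53, t=95   [95*(-53) + 53*(95) = 0]
GCD = 1 with t = -43, so 53*(-43) ≡ 1 (mod 95)
Inverse = -43 mod 95 = 52
Check: 53 * 52 = 2756 ≡ 1 (mod 95)

53^(-1) ≡ 52 (mod 95)


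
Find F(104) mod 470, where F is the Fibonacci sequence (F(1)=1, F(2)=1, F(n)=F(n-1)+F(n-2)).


F(k) mod 470 for k=1..104:
1, 1, 2, 3, 5, 8, 13, 21, 34, 55, 89, 144, 233, 377, 140, 47, 187, 234, 421, 185, 136, 321, 457, 308, 295, 133, 428, 91, 49, 140, 189, 329, 48, 377, 425, 332, 287, 149, 436, 115, 81, 196, 277, 3, 280, 283, 93, 376, 469, 375, 374, 279, 183, 462, 175, 167, 342, 39, 381, 420, 331, 281, 142, 423, 95, 48, 143, 191, 334, 55, 389, 444, 363, 337, 230, 97, 327, 424, 281, 235, 46, 281, 327, 138, 465, 133, 128, 261, 389, 180, 99, 279, 378, 187, 95, 282, 377, 189, 96, 285, 381, 196, 107, 303
F(104) mod 470 = 303


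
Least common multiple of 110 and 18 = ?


GCD(110, 18) = 2
LCM = 110*18/2 = 1980/2 = 990

LCM = 990


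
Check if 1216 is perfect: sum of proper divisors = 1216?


Proper divisors of 1216: 1, 2, 4, 8, 16, 19, 32, 38, 64, 76, 152, 304, 608
Sum = 1 + 2 + 4 + 8 + 16 + 19 + 32 + 38 + 64 + 76 + 152 + 304 + 608 = 1324

No, 1216 is not perfect (1324 ≠ 1216)


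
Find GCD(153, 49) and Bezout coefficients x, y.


Tabular extended Euclidean (each row: r = 153*s + 49*t):
r=153, s=1, t=0
r=49, s=0, t=1
q=3: r=6, s=1, t=-3   [153*(1) + 49*(-3) = 6]
q=8: r=1, s=-8, t=25   [153*(-8) + 49*(25) = 1]
q=6: r=0, s=49, t=-153   [153*(49) + 49*(-153) = 0]
GCD = 1; from the row with r=1: x=-8, y=25
Check: 153*(-8) + 49*(25) = -1224 + 1225 = 1

GCD = 1, x = -8, y = 25


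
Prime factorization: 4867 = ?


4867 / 31 = 157
157 / 157 = 1
4867 = 31 × 157


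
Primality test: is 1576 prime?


1576 / 2 = 788 (exact division)
1576 is NOT prime.

No, 1576 is not prime


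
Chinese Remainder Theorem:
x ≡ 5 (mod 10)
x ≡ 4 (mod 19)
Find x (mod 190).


M = 10*19 = 190
M1 = M/10 = 19, M2 = M/19 = 10
M1^(-1) mod 10 = 9, M2^(-1) mod 19 = 2
x = 5*19*9 + 4*10*2 = 935
935 mod 190 = 175
Check: 175 mod 10 = 5 ✓, 175 mod 19 = 4 ✓

x ≡ 175 (mod 190)


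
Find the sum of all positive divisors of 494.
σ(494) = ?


Divisors of 494: 1, 2, 13, 19, 26, 38, 247, 494
Sum = 1 + 2 + 13 + 19 + 26 + 38 + 247 + 494 = 840

σ(494) = 840


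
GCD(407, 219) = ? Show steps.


407 = 1 * 219 + 188
219 = 1 * 188 + 31
188 = 6 * 31 + 2
31 = 15 * 2 + 1
2 = 2 * 1 + 0
GCD = 1


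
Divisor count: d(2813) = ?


2813 = 29^1 × 97^1
d(2813) = (1+1) × (1+1) = 4

4 divisors


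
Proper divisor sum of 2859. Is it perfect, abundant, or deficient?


Proper divisors: 1, 3, 953
Sum = 1 + 3 + 953 = 957
957 < 2859 → deficient

s(2859) = 957 (deficient)


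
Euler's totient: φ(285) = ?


285 = 3 × 5 × 19
Prime factors: 3, 5, 19
φ(285) = 285 × (1-1/3) × (1-1/5) × (1-1/19)
= 285 × 2/3 × 4/5 × 18/19 = 144

φ(285) = 144


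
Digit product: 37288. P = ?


3 × 7 × 2 × 8 × 8 = 2688


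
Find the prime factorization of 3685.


3685 / 5 = 737
737 / 11 = 67
67 / 67 = 1
3685 = 5 × 11 × 67


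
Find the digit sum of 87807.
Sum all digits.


8 + 7 + 8 + 0 + 7 = 30


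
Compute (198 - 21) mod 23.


198 - 21 = 177
177 mod 23 = 16


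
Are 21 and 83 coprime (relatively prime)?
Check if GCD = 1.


Euclidean algorithm:
83 = 3 * 21 + 20
21 = 1 * 20 + 1
20 = 20 * 1 + 0
GCD(21, 83) = 1

Yes, coprime (GCD = 1)


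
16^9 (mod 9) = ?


16^1 mod 9 = 7
16^2 mod 9 = 4
16^3 mod 9 = 1
16^4 mod 9 = 7
16^5 mod 9 = 4
16^6 mod 9 = 1
16^7 mod 9 = 7
16^8 mod 9 = 4
16^9 mod 9 = 1


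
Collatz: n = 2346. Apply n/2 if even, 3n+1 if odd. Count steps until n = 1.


2346 → 1173 → 3520 → 1760 → 880 → 440 → 220 → 110 → 55 → 166 → 83 → 250 → 125 → 376 → 188 → 94 → 47 → 142 → 71 → 214 → 107 → 322 → 161 → 484 → 242 → 121 → 364 → 182 → 91 → 274 → 137 → 412 → 206 → 103 → 310 → 155 → 466 → 233 → 700 → 350 → 175 → 526 → 263 → 790 → 395 → 1186 → 593 → 1780 → 890 → 445 → 1336 → 668 → 334 → 167 → 502 → 251 → 754 → 377 → 1132 → 566 → 283 → 850 → 425 → 1276 → 638 → 319 → 958 → 479 → 1438 → 719 → 2158 → 1079 → 3238 → 1619 → 4858 → 2429 → 7288 → 3644 → 1822 → 911 → 2734 → 1367 → 4102 → 2051 → 6154 → 3077 → 9232 → 4616 → 2308 → 1154 → 577 → 1732 → 866 → 433 → 1300 → 650 → 325 → 976 → 488 → 244 → 122 → 61 → 184 → 92 → 46 → 23 → 70 → 35 → 106 → 53 → 160 → 80 → 40 → 20 → 10 → 5 → 16 → 8 → 4 → 2 → 1
Total steps = 120

120 steps
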